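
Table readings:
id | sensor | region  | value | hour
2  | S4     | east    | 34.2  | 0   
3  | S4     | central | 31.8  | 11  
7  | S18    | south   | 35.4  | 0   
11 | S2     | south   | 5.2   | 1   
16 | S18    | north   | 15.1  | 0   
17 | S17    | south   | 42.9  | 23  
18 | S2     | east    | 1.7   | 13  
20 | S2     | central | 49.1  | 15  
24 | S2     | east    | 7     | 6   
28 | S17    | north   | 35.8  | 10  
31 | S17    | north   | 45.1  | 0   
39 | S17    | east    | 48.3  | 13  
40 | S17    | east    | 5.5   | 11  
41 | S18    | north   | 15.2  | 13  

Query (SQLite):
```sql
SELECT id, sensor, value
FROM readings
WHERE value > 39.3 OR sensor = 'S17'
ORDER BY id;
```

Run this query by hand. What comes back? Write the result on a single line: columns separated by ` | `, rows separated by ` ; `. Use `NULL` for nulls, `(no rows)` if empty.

value > 39.3: ids {17, 20, 31, 39}
sensor = 'S17': ids {17, 28, 31, 39, 40}
Combine with OR.

17 | S17 | 42.9 ; 20 | S2 | 49.1 ; 28 | S17 | 35.8 ; 31 | S17 | 45.1 ; 39 | S17 | 48.3 ; 40 | S17 | 5.5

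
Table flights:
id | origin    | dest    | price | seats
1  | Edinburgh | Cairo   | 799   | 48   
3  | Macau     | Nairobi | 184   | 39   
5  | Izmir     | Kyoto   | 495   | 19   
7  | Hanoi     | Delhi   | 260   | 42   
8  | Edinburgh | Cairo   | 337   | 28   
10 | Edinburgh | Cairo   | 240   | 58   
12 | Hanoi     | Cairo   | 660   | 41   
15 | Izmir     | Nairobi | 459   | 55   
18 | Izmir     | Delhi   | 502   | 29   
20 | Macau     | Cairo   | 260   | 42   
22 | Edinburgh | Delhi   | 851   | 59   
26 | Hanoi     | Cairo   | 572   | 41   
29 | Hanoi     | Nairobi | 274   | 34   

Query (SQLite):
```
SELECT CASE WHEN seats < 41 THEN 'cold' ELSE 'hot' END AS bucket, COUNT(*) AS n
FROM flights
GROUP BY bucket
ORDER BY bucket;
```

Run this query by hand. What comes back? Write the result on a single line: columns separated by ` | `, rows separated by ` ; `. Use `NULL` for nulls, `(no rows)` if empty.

cold | 5 ; hot | 8

Bucket rows by seats < 41 → 'cold' else 'hot'; count each bucket.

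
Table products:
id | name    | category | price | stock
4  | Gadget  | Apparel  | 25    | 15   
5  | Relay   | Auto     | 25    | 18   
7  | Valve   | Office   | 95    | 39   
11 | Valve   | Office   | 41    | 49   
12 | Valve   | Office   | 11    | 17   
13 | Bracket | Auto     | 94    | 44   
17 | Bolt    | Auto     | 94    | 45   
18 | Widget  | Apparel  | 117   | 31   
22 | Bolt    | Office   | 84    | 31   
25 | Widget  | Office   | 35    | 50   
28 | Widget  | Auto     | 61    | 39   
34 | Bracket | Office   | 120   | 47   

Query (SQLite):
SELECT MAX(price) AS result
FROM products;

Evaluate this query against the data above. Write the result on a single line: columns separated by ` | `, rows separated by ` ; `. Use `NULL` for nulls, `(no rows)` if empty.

All price values: [25, 25, 95, 41, 11, 94, 94, 117, 84, 35, 61, 120].
MAX of non-NULL values = 120.

120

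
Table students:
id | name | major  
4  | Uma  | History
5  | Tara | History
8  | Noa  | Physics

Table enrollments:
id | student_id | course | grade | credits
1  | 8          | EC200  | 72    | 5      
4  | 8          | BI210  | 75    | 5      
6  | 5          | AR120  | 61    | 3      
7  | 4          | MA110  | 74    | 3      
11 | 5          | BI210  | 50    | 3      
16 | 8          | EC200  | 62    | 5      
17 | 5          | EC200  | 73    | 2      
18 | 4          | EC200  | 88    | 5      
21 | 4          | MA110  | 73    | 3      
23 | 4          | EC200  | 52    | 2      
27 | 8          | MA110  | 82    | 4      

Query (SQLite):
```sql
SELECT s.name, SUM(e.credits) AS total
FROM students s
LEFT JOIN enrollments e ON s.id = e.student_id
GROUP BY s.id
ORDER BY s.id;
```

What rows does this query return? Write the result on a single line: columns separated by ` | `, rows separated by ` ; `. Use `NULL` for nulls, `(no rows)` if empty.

Uma | 13 ; Tara | 8 ; Noa | 19

LEFT JOIN keeps every students row; unmatched ones get NULL for enrollments columns.
Group by students.id and compute SUM(e.credits). SUM over an all-NULL group is NULL.
  4: ids {7, 18, 21, 23} → SUM(e.credits)=13
  5: ids {6, 11, 17} → SUM(e.credits)=8
  8: ids {1, 4, 16, 27} → SUM(e.credits)=19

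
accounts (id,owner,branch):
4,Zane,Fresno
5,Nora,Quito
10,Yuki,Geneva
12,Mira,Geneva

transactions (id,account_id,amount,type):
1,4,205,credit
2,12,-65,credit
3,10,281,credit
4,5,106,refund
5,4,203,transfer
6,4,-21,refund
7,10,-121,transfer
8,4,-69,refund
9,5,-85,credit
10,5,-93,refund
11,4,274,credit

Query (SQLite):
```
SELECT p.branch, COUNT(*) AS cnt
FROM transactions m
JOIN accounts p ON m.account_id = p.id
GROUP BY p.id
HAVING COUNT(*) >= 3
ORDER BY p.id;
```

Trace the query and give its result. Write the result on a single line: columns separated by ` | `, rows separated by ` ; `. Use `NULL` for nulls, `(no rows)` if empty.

Join each transactions row to its accounts via account_id.
Group joined rows by accounts.id; compute COUNT(*) per group.
HAVING: keep groups with count ≥ 3.
  4: ids {1, 5, 6, 8, 11} → COUNT(*)=5
  5: ids {4, 9, 10} → COUNT(*)=3
  10: ids {3, 7} → COUNT(*)=2
  12: ids {2} → COUNT(*)=1

Fresno | 5 ; Quito | 3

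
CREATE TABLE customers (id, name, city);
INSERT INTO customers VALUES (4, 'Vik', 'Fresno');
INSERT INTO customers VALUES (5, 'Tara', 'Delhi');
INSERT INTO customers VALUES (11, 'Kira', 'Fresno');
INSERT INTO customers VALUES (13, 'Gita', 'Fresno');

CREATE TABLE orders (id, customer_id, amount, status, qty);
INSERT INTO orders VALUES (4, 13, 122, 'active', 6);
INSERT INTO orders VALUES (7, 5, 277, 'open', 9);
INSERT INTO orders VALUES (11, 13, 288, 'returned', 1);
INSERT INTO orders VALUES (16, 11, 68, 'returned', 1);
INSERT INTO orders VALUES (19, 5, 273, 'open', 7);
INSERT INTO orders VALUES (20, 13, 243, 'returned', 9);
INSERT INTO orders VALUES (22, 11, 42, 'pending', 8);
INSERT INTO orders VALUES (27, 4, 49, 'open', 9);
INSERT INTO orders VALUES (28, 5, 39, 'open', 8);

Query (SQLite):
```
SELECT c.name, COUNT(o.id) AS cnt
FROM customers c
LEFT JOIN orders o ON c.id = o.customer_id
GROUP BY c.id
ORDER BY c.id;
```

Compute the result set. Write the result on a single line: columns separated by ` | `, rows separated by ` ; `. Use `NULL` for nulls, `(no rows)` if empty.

LEFT JOIN keeps every customers row; unmatched ones get NULL for orders columns.
Group by customers.id and compute COUNT(o.id). COUNT(col) of an all-NULL group is 0.
  4: ids {27} → COUNT(o.id)=1
  5: ids {7, 19, 28} → COUNT(o.id)=3
  11: ids {16, 22} → COUNT(o.id)=2
  13: ids {4, 11, 20} → COUNT(o.id)=3

Vik | 1 ; Tara | 3 ; Kira | 2 ; Gita | 3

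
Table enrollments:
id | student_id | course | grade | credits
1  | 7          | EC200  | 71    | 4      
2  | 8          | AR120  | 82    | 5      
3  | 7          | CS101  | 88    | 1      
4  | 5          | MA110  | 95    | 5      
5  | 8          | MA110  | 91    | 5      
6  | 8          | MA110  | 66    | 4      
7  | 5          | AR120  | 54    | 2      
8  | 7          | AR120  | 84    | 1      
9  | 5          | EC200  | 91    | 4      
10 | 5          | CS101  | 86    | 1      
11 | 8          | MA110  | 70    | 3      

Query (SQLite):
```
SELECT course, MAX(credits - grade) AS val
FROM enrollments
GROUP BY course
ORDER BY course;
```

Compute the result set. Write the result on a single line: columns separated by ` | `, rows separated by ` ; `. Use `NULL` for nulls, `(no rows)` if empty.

AR120 | -52 ; CS101 | -85 ; EC200 | -67 ; MA110 | -62

For each row compute credits - grade.
Group by course; take MAX of the expression per group.
  AR120: ids {2, 7, 8} → MAX(credits - grade)=-52
  CS101: ids {3, 10} → MAX(credits - grade)=-85
  EC200: ids {1, 9} → MAX(credits - grade)=-67
  MA110: ids {4, 5, 6, 11} → MAX(credits - grade)=-62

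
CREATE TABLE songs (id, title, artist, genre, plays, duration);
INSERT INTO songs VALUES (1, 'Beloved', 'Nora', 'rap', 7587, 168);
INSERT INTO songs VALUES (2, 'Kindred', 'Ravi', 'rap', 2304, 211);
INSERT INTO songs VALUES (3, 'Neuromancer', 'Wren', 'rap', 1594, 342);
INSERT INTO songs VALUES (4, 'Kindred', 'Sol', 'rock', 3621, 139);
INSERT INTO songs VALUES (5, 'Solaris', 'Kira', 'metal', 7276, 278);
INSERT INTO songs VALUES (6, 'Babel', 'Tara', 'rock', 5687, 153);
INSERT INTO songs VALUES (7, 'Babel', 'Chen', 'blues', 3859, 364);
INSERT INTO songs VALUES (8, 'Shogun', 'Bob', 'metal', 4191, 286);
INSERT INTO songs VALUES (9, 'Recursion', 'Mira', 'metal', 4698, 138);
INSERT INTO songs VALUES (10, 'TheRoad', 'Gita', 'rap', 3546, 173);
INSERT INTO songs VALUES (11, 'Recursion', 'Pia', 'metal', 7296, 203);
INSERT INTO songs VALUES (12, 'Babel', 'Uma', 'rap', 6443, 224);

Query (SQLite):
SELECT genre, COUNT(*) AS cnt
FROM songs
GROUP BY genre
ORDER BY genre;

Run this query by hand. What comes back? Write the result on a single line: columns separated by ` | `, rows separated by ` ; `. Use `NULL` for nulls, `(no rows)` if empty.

blues | 1 ; metal | 4 ; rap | 5 ; rock | 2

Partition songs by genre; compute COUNT(*) within each group.
  blues: ids {7} → COUNT(*)=1
  metal: ids {5, 8, 9, 11} → COUNT(*)=4
  rap: ids {1, 2, 3, 10, 12} → COUNT(*)=5
  rock: ids {4, 6} → COUNT(*)=2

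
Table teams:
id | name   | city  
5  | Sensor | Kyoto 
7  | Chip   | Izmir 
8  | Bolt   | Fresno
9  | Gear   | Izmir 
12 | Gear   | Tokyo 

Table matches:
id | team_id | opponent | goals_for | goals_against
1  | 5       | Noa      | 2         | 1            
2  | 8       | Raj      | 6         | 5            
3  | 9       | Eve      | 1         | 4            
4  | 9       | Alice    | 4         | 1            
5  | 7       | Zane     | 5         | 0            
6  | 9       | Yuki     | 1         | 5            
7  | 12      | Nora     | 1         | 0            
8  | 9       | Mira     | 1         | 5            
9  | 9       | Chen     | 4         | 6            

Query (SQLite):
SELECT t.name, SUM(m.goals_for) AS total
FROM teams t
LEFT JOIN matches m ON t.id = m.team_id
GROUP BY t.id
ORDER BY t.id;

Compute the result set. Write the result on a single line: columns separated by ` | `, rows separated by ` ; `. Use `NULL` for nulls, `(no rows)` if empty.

Sensor | 2 ; Chip | 5 ; Bolt | 6 ; Gear | 11 ; Gear | 1

LEFT JOIN keeps every teams row; unmatched ones get NULL for matches columns.
Group by teams.id and compute SUM(m.goals_for). SUM over an all-NULL group is NULL.
  5: ids {1} → SUM(m.goals_for)=2
  7: ids {5} → SUM(m.goals_for)=5
  8: ids {2} → SUM(m.goals_for)=6
  9: ids {3, 4, 6, 8, 9} → SUM(m.goals_for)=11
  12: ids {7} → SUM(m.goals_for)=1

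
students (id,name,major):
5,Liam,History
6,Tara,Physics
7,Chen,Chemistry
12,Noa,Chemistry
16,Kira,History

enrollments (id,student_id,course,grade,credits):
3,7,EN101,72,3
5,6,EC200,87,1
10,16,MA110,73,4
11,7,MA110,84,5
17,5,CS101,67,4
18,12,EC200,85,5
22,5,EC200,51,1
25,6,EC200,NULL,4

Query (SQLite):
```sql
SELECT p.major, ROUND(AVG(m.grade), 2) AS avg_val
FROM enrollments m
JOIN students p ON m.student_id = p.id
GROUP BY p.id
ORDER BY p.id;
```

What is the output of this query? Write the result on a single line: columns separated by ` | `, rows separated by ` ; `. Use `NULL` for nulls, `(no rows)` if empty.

History | 59 ; Physics | 87 ; Chemistry | 78 ; Chemistry | 85 ; History | 73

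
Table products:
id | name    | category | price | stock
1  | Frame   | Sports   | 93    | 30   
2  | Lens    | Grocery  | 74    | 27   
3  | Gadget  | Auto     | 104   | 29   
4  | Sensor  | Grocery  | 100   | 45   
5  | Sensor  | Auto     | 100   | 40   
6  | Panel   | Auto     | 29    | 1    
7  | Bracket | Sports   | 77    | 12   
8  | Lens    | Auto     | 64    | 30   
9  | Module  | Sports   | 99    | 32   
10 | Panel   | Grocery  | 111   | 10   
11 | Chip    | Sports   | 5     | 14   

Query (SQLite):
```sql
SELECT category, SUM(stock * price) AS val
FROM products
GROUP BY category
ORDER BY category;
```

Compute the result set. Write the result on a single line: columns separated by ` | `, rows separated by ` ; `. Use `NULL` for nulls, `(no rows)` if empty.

Auto | 8965 ; Grocery | 7608 ; Sports | 6952

For each row compute stock * price.
Group by category; take SUM of the expression per group.
  Auto: ids {3, 5, 6, 8} → SUM(stock * price)=8965
  Grocery: ids {2, 4, 10} → SUM(stock * price)=7608
  Sports: ids {1, 7, 9, 11} → SUM(stock * price)=6952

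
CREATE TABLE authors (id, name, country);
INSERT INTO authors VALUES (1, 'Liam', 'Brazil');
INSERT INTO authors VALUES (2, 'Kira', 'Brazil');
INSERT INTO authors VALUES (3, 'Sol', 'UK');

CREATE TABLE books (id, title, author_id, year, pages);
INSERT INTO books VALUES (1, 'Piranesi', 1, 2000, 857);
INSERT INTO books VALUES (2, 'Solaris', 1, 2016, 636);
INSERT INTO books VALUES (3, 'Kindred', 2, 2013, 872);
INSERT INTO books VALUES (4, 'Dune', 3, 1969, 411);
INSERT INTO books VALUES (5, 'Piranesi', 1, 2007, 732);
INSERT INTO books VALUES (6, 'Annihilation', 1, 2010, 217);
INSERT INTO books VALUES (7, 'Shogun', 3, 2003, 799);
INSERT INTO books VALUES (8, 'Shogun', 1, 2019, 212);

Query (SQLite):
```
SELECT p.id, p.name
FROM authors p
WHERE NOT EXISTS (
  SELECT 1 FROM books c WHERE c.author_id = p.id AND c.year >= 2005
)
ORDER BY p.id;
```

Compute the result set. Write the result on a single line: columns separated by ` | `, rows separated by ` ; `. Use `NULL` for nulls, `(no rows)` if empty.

For each authors row, check whether any books with matching author_id has year >= 2005.
Keep rows where that is false.

3 | Sol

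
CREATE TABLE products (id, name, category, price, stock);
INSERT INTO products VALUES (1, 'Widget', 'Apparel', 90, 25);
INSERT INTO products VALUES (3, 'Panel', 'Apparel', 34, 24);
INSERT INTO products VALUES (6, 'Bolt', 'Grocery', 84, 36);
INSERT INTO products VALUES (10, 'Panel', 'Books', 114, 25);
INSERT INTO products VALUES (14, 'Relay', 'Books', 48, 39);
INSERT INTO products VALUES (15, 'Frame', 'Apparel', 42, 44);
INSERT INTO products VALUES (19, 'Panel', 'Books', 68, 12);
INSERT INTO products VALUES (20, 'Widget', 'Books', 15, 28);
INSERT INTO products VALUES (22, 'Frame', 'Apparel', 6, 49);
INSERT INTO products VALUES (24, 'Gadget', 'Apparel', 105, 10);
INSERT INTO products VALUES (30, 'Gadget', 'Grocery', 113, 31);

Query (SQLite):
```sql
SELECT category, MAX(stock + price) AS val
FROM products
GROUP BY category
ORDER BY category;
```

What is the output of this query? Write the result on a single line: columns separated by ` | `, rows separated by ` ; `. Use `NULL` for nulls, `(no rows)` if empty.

Apparel | 115 ; Books | 139 ; Grocery | 144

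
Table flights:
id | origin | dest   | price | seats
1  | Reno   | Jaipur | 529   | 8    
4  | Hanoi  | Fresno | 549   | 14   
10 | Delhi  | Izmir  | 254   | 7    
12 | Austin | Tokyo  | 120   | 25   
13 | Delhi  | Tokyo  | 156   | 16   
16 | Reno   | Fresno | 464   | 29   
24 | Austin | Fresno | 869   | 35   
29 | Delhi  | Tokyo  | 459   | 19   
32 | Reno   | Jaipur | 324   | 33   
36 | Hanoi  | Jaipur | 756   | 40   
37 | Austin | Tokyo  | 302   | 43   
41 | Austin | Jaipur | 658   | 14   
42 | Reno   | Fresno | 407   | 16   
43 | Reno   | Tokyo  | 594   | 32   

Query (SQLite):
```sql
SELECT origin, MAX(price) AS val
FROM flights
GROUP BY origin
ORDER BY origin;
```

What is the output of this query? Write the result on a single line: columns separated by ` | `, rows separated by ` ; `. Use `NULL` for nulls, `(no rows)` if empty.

Partition flights by origin; compute MAX(price) within each group.
  Austin: ids {12, 24, 37, 41} → MAX(price)=869
  Delhi: ids {10, 13, 29} → MAX(price)=459
  Hanoi: ids {4, 36} → MAX(price)=756
  Reno: ids {1, 16, 32, 42, 43} → MAX(price)=594

Austin | 869 ; Delhi | 459 ; Hanoi | 756 ; Reno | 594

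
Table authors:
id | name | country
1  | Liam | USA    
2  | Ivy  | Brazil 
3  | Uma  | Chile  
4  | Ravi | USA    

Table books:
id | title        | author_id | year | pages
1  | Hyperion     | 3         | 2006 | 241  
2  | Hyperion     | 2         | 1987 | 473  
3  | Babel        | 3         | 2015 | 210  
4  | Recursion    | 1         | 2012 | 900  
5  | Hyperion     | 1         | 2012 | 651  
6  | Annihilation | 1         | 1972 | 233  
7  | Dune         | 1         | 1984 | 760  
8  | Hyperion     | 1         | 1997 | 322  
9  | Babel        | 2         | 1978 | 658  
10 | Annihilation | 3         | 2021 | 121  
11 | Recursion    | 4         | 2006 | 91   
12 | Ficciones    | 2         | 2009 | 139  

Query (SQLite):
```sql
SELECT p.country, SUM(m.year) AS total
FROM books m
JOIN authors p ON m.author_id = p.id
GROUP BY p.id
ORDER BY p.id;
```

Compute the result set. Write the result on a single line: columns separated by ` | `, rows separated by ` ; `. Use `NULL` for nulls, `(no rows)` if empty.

Join each books row to its authors via author_id.
Group joined rows by authors.id; compute SUM(m.year) per group.
  1: ids {4, 5, 6, 7, 8} → SUM(m.year)=9977
  2: ids {2, 9, 12} → SUM(m.year)=5974
  3: ids {1, 3, 10} → SUM(m.year)=6042
  4: ids {11} → SUM(m.year)=2006

USA | 9977 ; Brazil | 5974 ; Chile | 6042 ; USA | 2006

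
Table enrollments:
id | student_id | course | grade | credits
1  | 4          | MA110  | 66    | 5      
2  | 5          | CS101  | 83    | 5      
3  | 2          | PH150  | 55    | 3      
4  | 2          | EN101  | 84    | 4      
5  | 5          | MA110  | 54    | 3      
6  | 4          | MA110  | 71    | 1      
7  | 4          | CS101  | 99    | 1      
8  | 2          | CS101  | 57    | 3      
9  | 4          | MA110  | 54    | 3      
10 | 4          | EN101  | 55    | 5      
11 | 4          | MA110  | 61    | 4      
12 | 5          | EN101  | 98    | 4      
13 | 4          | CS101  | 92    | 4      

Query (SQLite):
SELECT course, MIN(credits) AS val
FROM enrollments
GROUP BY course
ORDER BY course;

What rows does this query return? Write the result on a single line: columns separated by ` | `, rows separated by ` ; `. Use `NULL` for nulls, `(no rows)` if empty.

CS101 | 1 ; EN101 | 4 ; MA110 | 1 ; PH150 | 3

Partition enrollments by course; compute MIN(credits) within each group.
  CS101: ids {2, 7, 8, 13} → MIN(credits)=1
  EN101: ids {4, 10, 12} → MIN(credits)=4
  MA110: ids {1, 5, 6, 9, 11} → MIN(credits)=1
  PH150: ids {3} → MIN(credits)=3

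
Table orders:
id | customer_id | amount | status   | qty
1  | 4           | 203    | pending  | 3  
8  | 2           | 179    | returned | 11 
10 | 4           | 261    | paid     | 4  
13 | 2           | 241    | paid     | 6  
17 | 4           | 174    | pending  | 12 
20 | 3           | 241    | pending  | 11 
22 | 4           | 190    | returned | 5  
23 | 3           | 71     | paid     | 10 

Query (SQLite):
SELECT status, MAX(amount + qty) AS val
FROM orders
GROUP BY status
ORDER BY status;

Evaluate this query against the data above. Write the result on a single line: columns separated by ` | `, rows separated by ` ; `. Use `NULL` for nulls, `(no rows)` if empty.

For each row compute amount + qty.
Group by status; take MAX of the expression per group.
  paid: ids {10, 13, 23} → MAX(amount + qty)=265
  pending: ids {1, 17, 20} → MAX(amount + qty)=252
  returned: ids {8, 22} → MAX(amount + qty)=195

paid | 265 ; pending | 252 ; returned | 195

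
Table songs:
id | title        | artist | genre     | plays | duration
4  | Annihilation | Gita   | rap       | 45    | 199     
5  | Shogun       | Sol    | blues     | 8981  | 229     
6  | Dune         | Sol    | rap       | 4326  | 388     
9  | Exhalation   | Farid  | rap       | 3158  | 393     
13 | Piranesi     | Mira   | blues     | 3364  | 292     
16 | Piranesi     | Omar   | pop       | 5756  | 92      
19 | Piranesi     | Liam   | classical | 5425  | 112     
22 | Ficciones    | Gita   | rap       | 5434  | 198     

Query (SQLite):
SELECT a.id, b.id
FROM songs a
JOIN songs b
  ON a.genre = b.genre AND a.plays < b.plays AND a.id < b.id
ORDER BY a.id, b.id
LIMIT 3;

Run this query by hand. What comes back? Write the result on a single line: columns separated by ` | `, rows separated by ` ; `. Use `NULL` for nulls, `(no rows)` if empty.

Pairs (a,b) with same genre, a.plays < b.plays, a.id < b.id.
genre groups: blues:{5,13} classical:{19} pop:{16} rap:{4,6,9,22}
Ordered by (a.id, b.id); first 3.

4 | 6 ; 4 | 9 ; 4 | 22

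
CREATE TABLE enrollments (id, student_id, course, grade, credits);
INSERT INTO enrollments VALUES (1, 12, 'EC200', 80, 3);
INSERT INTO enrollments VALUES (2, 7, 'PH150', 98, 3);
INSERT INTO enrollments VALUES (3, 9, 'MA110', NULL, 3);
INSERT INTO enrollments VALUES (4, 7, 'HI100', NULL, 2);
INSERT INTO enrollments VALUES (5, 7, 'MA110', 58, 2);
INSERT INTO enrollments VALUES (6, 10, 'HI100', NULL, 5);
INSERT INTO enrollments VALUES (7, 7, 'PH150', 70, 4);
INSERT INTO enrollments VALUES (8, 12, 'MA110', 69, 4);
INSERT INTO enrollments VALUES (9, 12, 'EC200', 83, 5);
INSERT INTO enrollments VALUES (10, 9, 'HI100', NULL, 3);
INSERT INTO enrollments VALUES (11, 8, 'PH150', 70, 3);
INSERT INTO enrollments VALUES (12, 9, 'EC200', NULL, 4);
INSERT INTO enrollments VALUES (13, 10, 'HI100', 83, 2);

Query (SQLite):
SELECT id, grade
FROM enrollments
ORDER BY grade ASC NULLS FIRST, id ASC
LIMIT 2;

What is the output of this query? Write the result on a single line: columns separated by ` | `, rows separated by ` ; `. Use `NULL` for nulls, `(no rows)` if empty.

3 | NULL ; 4 | NULL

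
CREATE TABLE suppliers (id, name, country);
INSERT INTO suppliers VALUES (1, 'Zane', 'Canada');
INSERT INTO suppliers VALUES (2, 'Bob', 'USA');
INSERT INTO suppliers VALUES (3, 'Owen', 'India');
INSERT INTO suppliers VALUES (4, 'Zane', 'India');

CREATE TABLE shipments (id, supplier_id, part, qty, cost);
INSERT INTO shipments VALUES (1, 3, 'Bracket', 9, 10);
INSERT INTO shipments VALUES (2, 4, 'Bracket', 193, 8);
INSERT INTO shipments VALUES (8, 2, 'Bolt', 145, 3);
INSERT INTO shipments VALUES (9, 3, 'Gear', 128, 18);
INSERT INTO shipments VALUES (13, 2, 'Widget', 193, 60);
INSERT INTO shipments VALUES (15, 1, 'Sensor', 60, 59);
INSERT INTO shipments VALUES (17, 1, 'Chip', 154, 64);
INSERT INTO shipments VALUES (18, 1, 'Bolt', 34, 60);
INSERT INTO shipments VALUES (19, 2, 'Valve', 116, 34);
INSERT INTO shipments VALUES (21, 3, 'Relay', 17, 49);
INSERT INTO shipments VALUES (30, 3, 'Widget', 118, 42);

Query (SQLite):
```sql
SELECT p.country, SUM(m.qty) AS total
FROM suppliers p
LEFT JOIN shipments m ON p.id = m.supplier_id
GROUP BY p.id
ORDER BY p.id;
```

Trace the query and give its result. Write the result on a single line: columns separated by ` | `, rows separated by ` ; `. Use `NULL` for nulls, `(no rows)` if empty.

Canada | 248 ; USA | 454 ; India | 272 ; India | 193

LEFT JOIN keeps every suppliers row; unmatched ones get NULL for shipments columns.
Group by suppliers.id and compute SUM(m.qty). SUM over an all-NULL group is NULL.
  1: ids {15, 17, 18} → SUM(m.qty)=248
  2: ids {8, 13, 19} → SUM(m.qty)=454
  3: ids {1, 9, 21, 30} → SUM(m.qty)=272
  4: ids {2} → SUM(m.qty)=193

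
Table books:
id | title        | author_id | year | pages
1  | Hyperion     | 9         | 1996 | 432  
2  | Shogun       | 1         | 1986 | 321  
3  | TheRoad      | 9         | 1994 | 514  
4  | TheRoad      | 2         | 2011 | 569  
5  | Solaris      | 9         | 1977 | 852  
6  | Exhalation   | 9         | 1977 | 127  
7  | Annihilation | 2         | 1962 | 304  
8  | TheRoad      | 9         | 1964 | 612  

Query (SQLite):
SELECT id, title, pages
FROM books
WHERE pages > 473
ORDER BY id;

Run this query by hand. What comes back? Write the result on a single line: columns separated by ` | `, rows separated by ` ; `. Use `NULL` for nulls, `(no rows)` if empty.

3 | TheRoad | 514 ; 4 | TheRoad | 569 ; 5 | Solaris | 852 ; 8 | TheRoad | 612

pages > 473: ids {3, 4, 5, 8}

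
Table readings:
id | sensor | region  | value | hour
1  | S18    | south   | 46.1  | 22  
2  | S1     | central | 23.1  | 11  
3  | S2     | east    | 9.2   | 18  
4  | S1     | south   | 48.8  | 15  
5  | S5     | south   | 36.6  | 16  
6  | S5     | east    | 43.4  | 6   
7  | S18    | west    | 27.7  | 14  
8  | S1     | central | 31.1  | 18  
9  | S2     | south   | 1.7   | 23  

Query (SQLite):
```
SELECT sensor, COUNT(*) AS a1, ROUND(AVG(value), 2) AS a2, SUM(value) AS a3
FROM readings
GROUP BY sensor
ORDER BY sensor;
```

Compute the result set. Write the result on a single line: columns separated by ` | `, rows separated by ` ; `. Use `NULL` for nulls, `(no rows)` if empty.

Group readings by sensor.
Per group compute: COUNT(*), ROUND(AVG(value), 2), SUM(value).
  S1: ids {2, 4, 8} → COUNT(*)=3, ROUND(AVG(value), 2)=34.33, SUM(value)=103
  S18: ids {1, 7} → COUNT(*)=2, ROUND(AVG(value), 2)=36.9, SUM(value)=73.8
  S2: ids {3, 9} → COUNT(*)=2, ROUND(AVG(value), 2)=5.45, SUM(value)=10.9
  S5: ids {5, 6} → COUNT(*)=2, ROUND(AVG(value), 2)=40, SUM(value)=80

S1 | 3 | 34.33 | 103 ; S18 | 2 | 36.9 | 73.8 ; S2 | 2 | 5.45 | 10.9 ; S5 | 2 | 40 | 80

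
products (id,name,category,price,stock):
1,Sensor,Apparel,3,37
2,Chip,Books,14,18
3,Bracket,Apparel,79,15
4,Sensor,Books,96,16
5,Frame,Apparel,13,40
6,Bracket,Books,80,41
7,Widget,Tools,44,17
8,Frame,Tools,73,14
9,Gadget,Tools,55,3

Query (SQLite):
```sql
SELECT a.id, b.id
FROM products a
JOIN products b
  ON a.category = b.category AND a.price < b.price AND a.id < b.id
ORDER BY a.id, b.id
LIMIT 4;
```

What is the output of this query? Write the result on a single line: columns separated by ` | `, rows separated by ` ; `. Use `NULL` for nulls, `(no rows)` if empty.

Pairs (a,b) with same category, a.price < b.price, a.id < b.id.
category groups: Apparel:{1,3,5} Books:{2,4,6} Tools:{7,8,9}
Ordered by (a.id, b.id); first 4.

1 | 3 ; 1 | 5 ; 2 | 4 ; 2 | 6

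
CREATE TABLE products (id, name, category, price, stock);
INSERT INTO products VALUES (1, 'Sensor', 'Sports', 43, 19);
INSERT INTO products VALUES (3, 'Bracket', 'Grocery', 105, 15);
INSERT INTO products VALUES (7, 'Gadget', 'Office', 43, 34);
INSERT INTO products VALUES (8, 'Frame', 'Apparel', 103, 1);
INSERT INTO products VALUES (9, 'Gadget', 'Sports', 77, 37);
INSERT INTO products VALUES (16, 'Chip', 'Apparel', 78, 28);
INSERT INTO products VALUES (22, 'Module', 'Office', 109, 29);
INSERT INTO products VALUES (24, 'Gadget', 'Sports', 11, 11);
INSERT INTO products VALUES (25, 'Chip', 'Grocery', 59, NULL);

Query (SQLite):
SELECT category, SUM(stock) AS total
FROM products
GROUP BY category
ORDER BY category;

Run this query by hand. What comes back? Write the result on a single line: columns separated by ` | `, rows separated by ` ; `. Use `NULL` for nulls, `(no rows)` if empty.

Apparel | 29 ; Grocery | 15 ; Office | 63 ; Sports | 67

Partition products by category; compute SUM(stock) within each group.
  Apparel: ids {8, 16} → SUM(stock)=29
  Grocery: ids {3, 25} → SUM(stock)=15
  Office: ids {7, 22} → SUM(stock)=63
  Sports: ids {1, 9, 24} → SUM(stock)=67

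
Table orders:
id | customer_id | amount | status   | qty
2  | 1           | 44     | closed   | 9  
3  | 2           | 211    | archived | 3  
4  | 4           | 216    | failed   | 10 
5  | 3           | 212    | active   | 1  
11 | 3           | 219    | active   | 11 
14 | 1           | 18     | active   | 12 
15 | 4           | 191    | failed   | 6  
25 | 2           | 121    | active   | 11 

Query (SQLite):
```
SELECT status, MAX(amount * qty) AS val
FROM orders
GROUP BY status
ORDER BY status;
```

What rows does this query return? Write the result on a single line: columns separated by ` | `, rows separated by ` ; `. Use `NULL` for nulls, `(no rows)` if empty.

active | 2409 ; archived | 633 ; closed | 396 ; failed | 2160

For each row compute amount * qty.
Group by status; take MAX of the expression per group.
  active: ids {5, 11, 14, 25} → MAX(amount * qty)=2409
  archived: ids {3} → MAX(amount * qty)=633
  closed: ids {2} → MAX(amount * qty)=396
  failed: ids {4, 15} → MAX(amount * qty)=2160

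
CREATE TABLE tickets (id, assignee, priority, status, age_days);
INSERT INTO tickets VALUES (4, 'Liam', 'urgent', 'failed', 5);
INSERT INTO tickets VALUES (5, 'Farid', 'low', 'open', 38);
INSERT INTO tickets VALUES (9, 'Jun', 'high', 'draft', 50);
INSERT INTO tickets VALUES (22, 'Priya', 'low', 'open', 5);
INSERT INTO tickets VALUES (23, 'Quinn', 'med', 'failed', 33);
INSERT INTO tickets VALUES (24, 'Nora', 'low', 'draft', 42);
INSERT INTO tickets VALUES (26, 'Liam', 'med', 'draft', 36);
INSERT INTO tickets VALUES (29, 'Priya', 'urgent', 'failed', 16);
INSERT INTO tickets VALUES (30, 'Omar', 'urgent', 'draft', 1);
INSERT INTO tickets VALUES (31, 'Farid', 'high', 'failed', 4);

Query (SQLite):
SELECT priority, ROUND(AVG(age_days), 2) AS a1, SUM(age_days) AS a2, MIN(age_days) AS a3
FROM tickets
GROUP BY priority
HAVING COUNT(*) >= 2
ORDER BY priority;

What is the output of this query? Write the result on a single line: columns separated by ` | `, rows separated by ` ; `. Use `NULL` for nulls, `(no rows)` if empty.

Group tickets by priority.
Per group compute: ROUND(AVG(age_days), 2), SUM(age_days), MIN(age_days).
HAVING: drop groups with fewer than 2 rows.
  high: ids {9, 31} → ROUND(AVG(age_days), 2)=27, SUM(age_days)=54, MIN(age_days)=4
  low: ids {5, 22, 24} → ROUND(AVG(age_days), 2)=28.33, SUM(age_days)=85, MIN(age_days)=5
  med: ids {23, 26} → ROUND(AVG(age_days), 2)=34.5, SUM(age_days)=69, MIN(age_days)=33
  urgent: ids {4, 29, 30} → ROUND(AVG(age_days), 2)=7.33, SUM(age_days)=22, MIN(age_days)=1

high | 27 | 54 | 4 ; low | 28.33 | 85 | 5 ; med | 34.5 | 69 | 33 ; urgent | 7.33 | 22 | 1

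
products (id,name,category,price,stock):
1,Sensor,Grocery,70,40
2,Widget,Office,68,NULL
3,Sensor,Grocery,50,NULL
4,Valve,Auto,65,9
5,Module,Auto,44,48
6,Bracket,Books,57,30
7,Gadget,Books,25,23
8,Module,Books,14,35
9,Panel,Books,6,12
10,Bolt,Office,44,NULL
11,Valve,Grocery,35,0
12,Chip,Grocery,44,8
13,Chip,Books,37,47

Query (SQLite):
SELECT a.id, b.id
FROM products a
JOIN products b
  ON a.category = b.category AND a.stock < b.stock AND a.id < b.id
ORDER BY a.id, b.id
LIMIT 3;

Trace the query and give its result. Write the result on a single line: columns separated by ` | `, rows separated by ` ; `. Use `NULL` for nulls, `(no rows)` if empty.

Pairs (a,b) with same category, a.stock < b.stock, a.id < b.id.
category groups: Auto:{4,5} Books:{6,7,8,9,13} Grocery:{1,3,11,12} Office:{2,10}
Ordered by (a.id, b.id); first 3.

4 | 5 ; 6 | 8 ; 6 | 13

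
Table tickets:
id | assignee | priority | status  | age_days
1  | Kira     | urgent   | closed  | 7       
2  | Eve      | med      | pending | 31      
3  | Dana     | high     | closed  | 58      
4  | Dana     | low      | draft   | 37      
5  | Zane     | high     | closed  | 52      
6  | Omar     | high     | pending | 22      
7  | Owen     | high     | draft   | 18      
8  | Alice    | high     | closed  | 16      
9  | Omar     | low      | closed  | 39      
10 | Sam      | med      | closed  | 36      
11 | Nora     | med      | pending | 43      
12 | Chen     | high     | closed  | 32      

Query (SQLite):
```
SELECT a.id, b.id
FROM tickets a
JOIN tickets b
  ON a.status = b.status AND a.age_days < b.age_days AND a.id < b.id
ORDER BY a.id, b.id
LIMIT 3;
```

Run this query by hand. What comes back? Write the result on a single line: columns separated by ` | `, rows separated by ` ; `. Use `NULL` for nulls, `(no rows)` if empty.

Pairs (a,b) with same status, a.age_days < b.age_days, a.id < b.id.
status groups: closed:{1,3,5,8,9,10,12} draft:{4,7} pending:{2,6,11}
Ordered by (a.id, b.id); first 3.

1 | 3 ; 1 | 5 ; 1 | 8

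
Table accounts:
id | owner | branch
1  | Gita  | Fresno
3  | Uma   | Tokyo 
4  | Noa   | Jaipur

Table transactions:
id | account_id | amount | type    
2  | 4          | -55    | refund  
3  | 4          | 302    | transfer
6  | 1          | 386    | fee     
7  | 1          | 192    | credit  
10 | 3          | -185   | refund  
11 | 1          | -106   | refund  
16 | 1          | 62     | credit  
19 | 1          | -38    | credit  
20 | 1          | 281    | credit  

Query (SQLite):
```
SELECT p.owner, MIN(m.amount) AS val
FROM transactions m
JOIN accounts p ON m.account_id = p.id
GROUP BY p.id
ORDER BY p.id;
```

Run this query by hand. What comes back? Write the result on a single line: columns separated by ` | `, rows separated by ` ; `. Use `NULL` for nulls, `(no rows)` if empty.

Join each transactions row to its accounts via account_id.
Group joined rows by accounts.id; compute MIN(m.amount) per group.
  1: ids {6, 7, 11, 16, 19, 20} → MIN(m.amount)=-106
  3: ids {10} → MIN(m.amount)=-185
  4: ids {2, 3} → MIN(m.amount)=-55

Gita | -106 ; Uma | -185 ; Noa | -55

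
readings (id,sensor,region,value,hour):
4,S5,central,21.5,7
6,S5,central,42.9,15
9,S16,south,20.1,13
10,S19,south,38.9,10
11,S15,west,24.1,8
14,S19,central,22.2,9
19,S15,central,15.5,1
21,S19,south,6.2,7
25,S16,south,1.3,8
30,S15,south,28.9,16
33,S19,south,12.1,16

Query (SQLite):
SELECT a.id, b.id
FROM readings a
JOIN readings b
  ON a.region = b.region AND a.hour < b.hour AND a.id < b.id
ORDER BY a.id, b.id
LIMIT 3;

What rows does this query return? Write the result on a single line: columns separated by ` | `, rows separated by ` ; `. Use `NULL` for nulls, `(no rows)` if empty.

4 | 6 ; 4 | 14 ; 9 | 30

Pairs (a,b) with same region, a.hour < b.hour, a.id < b.id.
region groups: central:{4,6,14,19} south:{9,10,21,25,30,33} west:{11}
Ordered by (a.id, b.id); first 3.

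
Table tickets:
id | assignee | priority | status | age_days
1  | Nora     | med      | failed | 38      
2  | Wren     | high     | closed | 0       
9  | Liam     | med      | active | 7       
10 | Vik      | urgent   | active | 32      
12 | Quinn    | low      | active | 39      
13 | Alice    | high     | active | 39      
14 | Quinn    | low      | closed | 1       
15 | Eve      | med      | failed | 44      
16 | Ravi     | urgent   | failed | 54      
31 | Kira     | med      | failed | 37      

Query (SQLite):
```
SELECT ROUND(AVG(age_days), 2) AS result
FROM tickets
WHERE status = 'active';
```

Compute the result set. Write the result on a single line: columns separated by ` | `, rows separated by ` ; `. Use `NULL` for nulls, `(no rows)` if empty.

Rows where status='active' → age_days values: [7, 32, 39, 39].
AVG = 117 / 4 (rounded to 2 dp).

29.25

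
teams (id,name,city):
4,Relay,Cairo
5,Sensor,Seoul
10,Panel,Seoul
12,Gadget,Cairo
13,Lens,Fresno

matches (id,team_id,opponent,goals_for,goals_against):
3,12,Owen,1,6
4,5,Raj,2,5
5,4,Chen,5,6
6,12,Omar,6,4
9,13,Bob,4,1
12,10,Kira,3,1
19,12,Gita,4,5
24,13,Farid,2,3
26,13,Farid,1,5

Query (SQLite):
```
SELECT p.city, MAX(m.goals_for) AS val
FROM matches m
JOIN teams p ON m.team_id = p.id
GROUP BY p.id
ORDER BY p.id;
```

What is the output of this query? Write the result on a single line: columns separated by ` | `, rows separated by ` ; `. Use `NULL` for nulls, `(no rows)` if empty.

Join each matches row to its teams via team_id.
Group joined rows by teams.id; compute MAX(m.goals_for) per group.
  4: ids {5} → MAX(m.goals_for)=5
  5: ids {4} → MAX(m.goals_for)=2
  10: ids {12} → MAX(m.goals_for)=3
  12: ids {3, 6, 19} → MAX(m.goals_for)=6
  13: ids {9, 24, 26} → MAX(m.goals_for)=4

Cairo | 5 ; Seoul | 2 ; Seoul | 3 ; Cairo | 6 ; Fresno | 4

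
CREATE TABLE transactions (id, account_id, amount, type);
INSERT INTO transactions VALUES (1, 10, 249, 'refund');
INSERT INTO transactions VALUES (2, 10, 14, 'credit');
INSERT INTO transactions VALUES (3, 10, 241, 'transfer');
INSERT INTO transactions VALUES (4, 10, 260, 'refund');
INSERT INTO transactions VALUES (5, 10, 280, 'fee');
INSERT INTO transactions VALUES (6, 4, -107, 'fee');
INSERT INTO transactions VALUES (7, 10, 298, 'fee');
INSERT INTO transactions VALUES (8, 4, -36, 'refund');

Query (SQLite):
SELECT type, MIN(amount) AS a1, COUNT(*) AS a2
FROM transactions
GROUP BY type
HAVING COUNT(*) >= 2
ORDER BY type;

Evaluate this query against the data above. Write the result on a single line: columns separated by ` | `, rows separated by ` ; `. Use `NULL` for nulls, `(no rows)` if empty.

fee | -107 | 3 ; refund | -36 | 3

Group transactions by type.
Per group compute: MIN(amount), COUNT(*).
HAVING: drop groups with fewer than 2 rows.
  credit: ids {2} → MIN(amount)=14, COUNT(*)=1
  fee: ids {5, 6, 7} → MIN(amount)=-107, COUNT(*)=3
  refund: ids {1, 4, 8} → MIN(amount)=-36, COUNT(*)=3
  transfer: ids {3} → MIN(amount)=241, COUNT(*)=1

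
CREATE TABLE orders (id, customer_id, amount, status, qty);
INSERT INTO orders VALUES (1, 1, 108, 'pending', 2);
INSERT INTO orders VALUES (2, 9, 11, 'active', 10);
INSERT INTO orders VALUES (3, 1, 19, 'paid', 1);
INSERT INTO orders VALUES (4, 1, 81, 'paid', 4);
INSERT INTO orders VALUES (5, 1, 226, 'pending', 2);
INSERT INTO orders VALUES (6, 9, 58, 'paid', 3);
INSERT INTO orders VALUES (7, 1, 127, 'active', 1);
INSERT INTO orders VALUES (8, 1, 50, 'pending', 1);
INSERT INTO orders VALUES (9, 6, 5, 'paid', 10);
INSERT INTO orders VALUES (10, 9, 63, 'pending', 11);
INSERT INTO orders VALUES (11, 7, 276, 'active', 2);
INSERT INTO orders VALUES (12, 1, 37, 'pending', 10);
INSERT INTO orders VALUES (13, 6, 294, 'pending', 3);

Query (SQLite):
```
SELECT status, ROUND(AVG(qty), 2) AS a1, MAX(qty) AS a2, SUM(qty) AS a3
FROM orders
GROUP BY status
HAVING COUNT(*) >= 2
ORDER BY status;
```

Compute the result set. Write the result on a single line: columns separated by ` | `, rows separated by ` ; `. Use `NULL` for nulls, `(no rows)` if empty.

Group orders by status.
Per group compute: ROUND(AVG(qty), 2), MAX(qty), SUM(qty).
HAVING: drop groups with fewer than 2 rows.
  active: ids {2, 7, 11} → ROUND(AVG(qty), 2)=4.33, MAX(qty)=10, SUM(qty)=13
  paid: ids {3, 4, 6, 9} → ROUND(AVG(qty), 2)=4.5, MAX(qty)=10, SUM(qty)=18
  pending: ids {1, 5, 8, 10, 12, 13} → ROUND(AVG(qty), 2)=4.83, MAX(qty)=11, SUM(qty)=29

active | 4.33 | 10 | 13 ; paid | 4.5 | 10 | 18 ; pending | 4.83 | 11 | 29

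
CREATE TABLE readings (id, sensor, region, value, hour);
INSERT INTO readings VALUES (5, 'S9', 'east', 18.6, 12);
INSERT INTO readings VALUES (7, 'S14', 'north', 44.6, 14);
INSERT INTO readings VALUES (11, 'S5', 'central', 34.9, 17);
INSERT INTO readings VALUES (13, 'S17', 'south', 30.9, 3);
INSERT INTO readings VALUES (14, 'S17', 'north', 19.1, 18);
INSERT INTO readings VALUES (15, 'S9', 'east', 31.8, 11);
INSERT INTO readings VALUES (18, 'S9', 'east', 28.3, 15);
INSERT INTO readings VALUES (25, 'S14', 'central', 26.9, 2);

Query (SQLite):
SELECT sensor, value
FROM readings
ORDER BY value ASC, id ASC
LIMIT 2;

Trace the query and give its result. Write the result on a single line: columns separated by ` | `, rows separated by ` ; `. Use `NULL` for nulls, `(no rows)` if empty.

Sort by value asc, tiebreak id asc: (18.6, id=5), (19.1, id=14), (26.9, id=25), (28.3, id=18), (30.9, id=13) …. Take first 2.

S9 | 18.6 ; S17 | 19.1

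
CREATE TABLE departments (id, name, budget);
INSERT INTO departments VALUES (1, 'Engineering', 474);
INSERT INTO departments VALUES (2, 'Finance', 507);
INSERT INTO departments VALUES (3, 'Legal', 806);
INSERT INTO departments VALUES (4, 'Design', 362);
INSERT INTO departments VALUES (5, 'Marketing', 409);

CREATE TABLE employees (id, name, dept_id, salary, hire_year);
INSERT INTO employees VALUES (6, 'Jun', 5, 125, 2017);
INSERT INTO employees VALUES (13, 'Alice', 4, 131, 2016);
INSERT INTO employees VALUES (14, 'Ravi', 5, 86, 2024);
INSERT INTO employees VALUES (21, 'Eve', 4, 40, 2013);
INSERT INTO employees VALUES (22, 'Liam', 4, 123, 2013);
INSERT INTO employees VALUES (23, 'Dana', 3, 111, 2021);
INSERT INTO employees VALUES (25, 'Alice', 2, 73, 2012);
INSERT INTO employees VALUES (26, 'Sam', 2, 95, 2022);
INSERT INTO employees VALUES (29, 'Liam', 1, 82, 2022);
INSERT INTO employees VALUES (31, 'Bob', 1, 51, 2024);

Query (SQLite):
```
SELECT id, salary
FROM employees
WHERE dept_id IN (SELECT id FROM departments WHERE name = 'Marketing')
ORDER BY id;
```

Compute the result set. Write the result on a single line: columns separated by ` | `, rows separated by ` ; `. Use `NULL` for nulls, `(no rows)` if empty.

6 | 125 ; 14 | 86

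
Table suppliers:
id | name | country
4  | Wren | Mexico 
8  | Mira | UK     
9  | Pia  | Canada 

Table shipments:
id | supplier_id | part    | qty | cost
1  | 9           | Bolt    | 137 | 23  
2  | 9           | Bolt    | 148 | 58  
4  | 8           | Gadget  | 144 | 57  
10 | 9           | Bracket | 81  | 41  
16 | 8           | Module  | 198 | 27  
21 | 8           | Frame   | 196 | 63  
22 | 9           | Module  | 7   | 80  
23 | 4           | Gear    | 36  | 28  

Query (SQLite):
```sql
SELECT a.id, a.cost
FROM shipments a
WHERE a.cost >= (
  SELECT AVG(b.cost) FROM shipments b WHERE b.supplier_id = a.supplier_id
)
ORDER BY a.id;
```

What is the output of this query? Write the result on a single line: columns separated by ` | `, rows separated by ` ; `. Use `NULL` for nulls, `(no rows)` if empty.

2 | 58 ; 4 | 57 ; 21 | 63 ; 22 | 80 ; 23 | 28

For each shipments row a, compute AVG(cost) over rows sharing a.supplier_id.
Keep row a if a.cost >= that per-group AVG.
  supplier_id=4: AVG(cost) = 28.0
  supplier_id=8: AVG(cost) = 49.0
  supplier_id=9: AVG(cost) = 50.5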